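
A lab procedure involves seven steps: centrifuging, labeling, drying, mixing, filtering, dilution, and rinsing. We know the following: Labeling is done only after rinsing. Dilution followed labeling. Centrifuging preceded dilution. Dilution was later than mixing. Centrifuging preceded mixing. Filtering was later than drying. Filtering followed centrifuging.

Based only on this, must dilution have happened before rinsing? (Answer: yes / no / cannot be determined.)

Tracing the constraints gives rinsing → labeling → dilution, so rinsing must come before dilution.
That means dilution cannot be before rinsing.

no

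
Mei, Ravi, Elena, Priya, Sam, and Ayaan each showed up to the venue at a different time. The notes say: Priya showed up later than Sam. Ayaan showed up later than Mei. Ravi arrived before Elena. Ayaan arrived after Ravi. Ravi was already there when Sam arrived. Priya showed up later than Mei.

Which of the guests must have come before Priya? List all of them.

Mei, Ravi, Sam

Directly stated before Priya: Mei and Sam.
Ravi reaches Priya via Ravi → Sam → Priya.
No chain forces Ayaan (or any of the others) ahead of Priya.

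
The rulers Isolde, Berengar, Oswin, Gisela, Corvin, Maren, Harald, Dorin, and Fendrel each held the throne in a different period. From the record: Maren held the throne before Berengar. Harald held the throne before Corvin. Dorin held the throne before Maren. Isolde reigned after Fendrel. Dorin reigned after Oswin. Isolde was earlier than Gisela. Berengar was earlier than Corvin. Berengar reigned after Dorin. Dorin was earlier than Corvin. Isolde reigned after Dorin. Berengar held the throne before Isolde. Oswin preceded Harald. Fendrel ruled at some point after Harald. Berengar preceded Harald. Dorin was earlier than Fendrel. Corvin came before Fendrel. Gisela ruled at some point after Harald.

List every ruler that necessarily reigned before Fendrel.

Berengar, Corvin, Dorin, Harald, Maren, Oswin

Directly stated before Fendrel: Corvin, Dorin, and Harald.
Berengar reaches Fendrel via Berengar → Corvin → Fendrel.
Maren reaches Fendrel via Maren → Berengar → Corvin → Fendrel.
Oswin reaches Fendrel via Oswin → Harald → Fendrel.
No chain forces Isolde (or any of the others) ahead of Fendrel.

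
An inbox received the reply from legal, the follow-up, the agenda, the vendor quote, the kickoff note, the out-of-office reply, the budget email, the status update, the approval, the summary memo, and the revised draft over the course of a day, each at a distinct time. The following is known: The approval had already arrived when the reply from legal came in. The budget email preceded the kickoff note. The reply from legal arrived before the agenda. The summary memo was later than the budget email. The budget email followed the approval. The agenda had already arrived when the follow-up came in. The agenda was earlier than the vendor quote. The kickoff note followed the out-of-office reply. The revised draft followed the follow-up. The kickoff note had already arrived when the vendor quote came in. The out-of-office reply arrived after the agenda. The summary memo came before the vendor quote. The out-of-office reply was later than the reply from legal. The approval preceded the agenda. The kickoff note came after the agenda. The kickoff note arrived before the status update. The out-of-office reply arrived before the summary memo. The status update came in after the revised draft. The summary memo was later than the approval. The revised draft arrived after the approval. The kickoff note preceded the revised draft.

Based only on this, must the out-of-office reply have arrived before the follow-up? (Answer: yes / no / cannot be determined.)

No chain of stated constraints runs from the out-of-office reply to the follow-up, and none runs from the follow-up to the out-of-office reply either.
So the relative order of the out-of-office reply and the follow-up is not fixed by the given facts.

cannot be determined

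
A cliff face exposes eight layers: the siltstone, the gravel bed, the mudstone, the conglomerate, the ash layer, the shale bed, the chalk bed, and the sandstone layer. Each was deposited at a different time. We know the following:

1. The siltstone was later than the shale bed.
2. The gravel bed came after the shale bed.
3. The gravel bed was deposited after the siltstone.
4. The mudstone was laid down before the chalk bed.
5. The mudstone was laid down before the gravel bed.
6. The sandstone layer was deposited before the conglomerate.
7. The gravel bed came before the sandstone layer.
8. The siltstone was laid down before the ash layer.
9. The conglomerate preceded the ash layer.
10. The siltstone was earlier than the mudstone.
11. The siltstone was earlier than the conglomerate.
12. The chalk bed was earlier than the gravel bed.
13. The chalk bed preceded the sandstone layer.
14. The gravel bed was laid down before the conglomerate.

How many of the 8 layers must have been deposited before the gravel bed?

Directly stated before the gravel bed: the chalk bed, the mudstone, the shale bed, and the siltstone.
No chain forces the ash layer (or any of the others) ahead of the gravel bed.
That's the chalk bed, the mudstone, the shale bed, and the siltstone — 4 in all.

4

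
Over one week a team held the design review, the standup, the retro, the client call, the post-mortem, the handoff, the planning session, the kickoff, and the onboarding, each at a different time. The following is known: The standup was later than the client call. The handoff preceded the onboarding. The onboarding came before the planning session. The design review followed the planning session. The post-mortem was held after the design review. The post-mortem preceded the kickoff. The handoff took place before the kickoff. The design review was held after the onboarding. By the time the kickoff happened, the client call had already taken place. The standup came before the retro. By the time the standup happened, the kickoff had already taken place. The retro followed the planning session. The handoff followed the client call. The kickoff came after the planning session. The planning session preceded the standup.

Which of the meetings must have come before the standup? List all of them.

Directly stated before the standup: the client call, the kickoff, and the planning session.
The design review reaches the standup via the design review → the post-mortem → the kickoff → the standup.
The handoff reaches the standup via the handoff → the kickoff → the standup.
The onboarding reaches the standup via the onboarding → the planning session → the standup.
Likewise the post-mortem reaches the standup by chaining the stated constraints.

the client call, the design review, the handoff, the kickoff, the onboarding, the planning session, the post-mortem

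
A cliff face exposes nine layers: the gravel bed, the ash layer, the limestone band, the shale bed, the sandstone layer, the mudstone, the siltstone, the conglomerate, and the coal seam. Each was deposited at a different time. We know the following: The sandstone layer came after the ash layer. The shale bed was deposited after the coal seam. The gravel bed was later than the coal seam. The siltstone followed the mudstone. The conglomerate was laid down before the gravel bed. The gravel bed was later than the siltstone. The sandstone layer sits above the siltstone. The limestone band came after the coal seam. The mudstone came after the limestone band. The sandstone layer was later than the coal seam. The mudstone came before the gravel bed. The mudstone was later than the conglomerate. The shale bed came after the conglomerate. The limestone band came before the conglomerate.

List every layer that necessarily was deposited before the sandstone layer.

the ash layer, the coal seam, the conglomerate, the limestone band, the mudstone, the siltstone

Directly stated before the sandstone layer: the ash layer, the coal seam, and the siltstone.
The conglomerate reaches the sandstone layer via the conglomerate → the mudstone → the siltstone → the sandstone layer.
The limestone band reaches the sandstone layer via the limestone band → the mudstone → the siltstone → the sandstone layer.
The mudstone reaches the sandstone layer via the mudstone → the siltstone → the sandstone layer.
No chain forces the gravel bed (or any of the others) ahead of the sandstone layer.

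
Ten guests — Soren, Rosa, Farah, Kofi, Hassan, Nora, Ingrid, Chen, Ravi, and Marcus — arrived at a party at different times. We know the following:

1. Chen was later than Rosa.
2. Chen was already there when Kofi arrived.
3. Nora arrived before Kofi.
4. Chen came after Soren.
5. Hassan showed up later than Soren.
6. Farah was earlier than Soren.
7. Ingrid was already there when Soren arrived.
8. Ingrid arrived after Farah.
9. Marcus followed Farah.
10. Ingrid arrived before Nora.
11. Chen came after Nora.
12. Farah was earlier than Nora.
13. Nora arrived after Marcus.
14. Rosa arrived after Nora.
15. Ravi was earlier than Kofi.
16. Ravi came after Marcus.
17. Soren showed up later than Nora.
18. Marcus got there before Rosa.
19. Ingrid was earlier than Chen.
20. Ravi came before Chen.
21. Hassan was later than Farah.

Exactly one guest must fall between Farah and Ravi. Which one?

Marcus

Tracing the constraints gives Farah → Marcus → Ravi, so Marcus sits after Farah and before Ravi.
No other guest is forced both after Farah and before Ravi.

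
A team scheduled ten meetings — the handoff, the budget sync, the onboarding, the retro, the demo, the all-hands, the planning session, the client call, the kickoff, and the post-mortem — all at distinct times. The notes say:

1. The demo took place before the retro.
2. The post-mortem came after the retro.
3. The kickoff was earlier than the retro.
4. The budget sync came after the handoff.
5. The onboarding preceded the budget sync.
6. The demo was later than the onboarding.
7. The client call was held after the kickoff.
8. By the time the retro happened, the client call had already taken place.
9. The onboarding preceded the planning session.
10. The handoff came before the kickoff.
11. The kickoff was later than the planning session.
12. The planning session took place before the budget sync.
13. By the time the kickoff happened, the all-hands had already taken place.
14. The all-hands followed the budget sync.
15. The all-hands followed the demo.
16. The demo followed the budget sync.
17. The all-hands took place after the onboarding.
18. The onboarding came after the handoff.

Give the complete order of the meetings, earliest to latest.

The constraints fix every adjacent pair, so only one ordering works:
the handoff → the onboarding → the planning session → the budget sync → the demo → the all-hands → the kickoff → the client call → the retro → the post-mortem.

the handoff, the onboarding, the planning session, the budget sync, the demo, the all-hands, the kickoff, the client call, the retro, the post-mortem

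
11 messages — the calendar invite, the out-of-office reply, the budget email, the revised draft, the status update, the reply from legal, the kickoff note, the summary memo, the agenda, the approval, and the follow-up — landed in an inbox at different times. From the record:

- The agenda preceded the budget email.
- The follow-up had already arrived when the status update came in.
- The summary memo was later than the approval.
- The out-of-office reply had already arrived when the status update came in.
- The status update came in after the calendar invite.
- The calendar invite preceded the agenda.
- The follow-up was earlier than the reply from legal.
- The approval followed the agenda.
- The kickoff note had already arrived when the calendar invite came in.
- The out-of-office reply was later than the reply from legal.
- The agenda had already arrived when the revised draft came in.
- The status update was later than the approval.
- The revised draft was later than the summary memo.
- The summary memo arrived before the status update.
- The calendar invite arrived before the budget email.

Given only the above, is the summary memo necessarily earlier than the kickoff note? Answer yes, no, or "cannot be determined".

Tracing the constraints gives the kickoff note → the calendar invite → the agenda → the approval → the summary memo, so the kickoff note must come before the summary memo.
That means the summary memo cannot be before the kickoff note.

no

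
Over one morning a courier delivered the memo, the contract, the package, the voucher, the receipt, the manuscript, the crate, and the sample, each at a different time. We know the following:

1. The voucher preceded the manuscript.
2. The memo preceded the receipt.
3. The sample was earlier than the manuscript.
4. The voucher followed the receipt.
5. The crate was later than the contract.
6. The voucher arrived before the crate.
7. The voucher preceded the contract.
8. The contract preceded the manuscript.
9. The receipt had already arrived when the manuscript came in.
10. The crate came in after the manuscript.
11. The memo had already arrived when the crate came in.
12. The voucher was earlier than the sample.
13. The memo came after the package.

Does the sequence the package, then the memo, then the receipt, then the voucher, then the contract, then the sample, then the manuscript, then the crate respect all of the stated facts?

yes

Check each stated constraint against the proposed order — e.g. the voucher is ahead of the crate; the memo is ahead of the crate. Every pair is in the required order; nothing is violated.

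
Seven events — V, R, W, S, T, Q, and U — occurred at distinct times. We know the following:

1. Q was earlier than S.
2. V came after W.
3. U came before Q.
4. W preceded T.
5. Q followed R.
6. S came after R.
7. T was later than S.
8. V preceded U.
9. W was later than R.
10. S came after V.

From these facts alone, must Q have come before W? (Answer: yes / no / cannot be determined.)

Tracing the constraints gives W → V → U → Q, so W must come before Q.
That means Q cannot be before W.

no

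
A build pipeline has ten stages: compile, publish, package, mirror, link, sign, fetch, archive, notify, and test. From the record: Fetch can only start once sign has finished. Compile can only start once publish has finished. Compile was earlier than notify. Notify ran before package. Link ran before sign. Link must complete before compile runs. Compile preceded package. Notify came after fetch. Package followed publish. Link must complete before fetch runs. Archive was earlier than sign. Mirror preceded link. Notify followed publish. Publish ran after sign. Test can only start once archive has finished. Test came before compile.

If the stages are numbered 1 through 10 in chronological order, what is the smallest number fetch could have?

Archive, link, mirror, and sign must all come before fetch — 4 forced predecessors.
Nothing else is forced ahead of fetch, so its earliest slot is position 4 + 1 = 5.

5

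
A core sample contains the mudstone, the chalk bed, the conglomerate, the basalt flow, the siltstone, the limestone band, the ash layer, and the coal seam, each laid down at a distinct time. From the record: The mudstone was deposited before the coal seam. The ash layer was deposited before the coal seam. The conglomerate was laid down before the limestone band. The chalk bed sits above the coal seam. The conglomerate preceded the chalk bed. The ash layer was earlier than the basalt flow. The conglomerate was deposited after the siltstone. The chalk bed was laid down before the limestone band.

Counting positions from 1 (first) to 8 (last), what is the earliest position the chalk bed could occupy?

The ash layer, the coal seam, the conglomerate, the mudstone, and the siltstone must all come before the chalk bed — 5 forced predecessors.
Nothing else is forced ahead of the chalk bed, so its earliest slot is position 5 + 1 = 6.

6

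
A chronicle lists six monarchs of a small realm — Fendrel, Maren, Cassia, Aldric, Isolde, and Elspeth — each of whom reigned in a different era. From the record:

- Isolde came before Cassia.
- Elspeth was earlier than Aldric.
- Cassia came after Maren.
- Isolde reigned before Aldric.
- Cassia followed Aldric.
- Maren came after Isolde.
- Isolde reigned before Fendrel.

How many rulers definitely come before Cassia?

Directly stated before Cassia: Aldric, Isolde, and Maren.
Elspeth reaches Cassia via Elspeth → Aldric → Cassia.
No chain forces Fendrel ahead of Cassia.
That's Aldric, Elspeth, Isolde, and Maren — 4 in all.

4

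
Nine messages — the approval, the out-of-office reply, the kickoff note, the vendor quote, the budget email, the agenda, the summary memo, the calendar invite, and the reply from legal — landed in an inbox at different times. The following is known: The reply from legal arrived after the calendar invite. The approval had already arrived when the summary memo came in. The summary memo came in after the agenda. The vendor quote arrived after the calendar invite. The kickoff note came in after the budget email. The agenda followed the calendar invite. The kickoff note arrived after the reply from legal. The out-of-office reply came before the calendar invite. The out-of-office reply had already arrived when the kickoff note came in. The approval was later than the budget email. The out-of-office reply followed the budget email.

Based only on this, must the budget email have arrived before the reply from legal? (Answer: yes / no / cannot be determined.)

Chain the constraints: the budget email → the out-of-office reply → the calendar invite → the reply from legal. Each link is directly stated, so the budget email comes before the reply from legal.

yes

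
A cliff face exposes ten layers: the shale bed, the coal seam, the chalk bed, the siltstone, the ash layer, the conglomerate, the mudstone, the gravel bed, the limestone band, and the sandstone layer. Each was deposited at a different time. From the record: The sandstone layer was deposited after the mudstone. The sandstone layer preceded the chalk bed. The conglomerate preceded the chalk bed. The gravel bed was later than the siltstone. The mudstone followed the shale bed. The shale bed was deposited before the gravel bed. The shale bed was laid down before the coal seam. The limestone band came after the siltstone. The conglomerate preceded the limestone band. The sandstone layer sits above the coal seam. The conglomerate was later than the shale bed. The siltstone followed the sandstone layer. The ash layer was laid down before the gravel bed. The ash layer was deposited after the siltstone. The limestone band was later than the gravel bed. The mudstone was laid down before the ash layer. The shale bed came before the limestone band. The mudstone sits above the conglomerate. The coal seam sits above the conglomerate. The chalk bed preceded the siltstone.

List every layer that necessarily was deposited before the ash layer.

Directly stated before the ash layer: the mudstone and the siltstone.
The chalk bed reaches the ash layer via the chalk bed → the siltstone → the ash layer.
The coal seam reaches the ash layer via the coal seam → the sandstone layer → the siltstone → the ash layer.
The conglomerate reaches the ash layer via the conglomerate → the mudstone → the ash layer.
Likewise the sandstone layer and the shale bed each reach the ash layer by chaining the stated constraints.
No chain forces the gravel bed (or any of the others) ahead of the ash layer.

the chalk bed, the coal seam, the conglomerate, the mudstone, the sandstone layer, the shale bed, the siltstone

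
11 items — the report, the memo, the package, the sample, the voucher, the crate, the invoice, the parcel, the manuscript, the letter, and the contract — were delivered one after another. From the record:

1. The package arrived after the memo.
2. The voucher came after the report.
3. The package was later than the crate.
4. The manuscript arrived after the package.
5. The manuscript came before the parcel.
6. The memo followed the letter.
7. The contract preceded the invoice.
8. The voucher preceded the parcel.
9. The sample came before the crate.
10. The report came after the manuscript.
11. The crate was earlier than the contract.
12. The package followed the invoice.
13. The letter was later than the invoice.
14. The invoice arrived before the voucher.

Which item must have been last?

Every other item has a chain of constraints placing it before the parcel, so the parcel is last.

the parcel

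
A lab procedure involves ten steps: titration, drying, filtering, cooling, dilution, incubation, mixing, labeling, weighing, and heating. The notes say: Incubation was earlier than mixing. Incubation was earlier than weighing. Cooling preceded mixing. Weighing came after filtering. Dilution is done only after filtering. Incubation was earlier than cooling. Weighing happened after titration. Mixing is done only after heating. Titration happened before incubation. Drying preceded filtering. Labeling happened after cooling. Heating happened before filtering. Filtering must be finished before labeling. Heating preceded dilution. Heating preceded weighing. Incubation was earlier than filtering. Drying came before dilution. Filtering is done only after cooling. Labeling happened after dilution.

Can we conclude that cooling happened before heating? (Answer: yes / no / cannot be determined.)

cannot be determined

No chain of stated constraints runs from cooling to heating, and none runs from heating to cooling either.
So the relative order of cooling and heating is not fixed by the given facts.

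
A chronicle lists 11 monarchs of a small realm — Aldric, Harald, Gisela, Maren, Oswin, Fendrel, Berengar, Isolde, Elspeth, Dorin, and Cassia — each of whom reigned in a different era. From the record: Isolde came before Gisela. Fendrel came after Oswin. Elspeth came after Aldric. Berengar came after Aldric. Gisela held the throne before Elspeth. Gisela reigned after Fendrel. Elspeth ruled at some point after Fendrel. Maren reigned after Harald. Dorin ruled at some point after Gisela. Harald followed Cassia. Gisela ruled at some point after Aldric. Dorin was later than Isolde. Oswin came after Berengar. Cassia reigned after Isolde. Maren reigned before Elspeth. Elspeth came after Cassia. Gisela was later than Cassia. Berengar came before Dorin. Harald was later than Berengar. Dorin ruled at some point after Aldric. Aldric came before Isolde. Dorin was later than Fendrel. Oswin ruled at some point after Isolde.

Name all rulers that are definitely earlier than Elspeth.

Directly stated before Elspeth: Aldric, Cassia, Fendrel, Gisela, and Maren.
Berengar reaches Elspeth via Berengar → Harald → Maren → Elspeth.
Harald reaches Elspeth via Harald → Maren → Elspeth.
Isolde reaches Elspeth via Isolde → Cassia → Elspeth.
Likewise Oswin reaches Elspeth by chaining the stated constraints.
No chain forces Dorin ahead of Elspeth.

Aldric, Berengar, Cassia, Fendrel, Gisela, Harald, Isolde, Maren, Oswin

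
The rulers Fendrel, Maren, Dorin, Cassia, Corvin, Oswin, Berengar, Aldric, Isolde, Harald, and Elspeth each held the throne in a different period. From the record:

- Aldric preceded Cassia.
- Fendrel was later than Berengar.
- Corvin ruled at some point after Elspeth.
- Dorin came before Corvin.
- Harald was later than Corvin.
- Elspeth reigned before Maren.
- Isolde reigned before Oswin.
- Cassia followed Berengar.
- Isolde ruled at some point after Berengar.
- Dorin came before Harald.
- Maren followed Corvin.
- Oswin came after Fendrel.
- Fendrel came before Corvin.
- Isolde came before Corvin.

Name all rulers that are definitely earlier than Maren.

Berengar, Corvin, Dorin, Elspeth, Fendrel, Isolde

Directly stated before Maren: Corvin and Elspeth.
Berengar reaches Maren via Berengar → Fendrel → Corvin → Maren.
Dorin reaches Maren via Dorin → Corvin → Maren.
Fendrel reaches Maren via Fendrel → Corvin → Maren.
Likewise Isolde reaches Maren by chaining the stated constraints.
No chain forces Harald (or any of the others) ahead of Maren.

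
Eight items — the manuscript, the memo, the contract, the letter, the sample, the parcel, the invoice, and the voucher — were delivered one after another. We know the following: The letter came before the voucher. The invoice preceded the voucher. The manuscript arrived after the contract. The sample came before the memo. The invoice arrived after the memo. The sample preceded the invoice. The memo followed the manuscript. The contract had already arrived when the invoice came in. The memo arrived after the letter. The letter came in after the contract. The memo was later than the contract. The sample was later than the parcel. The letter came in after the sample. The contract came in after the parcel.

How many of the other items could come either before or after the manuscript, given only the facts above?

2

Forced before the manuscript: the contract and the parcel; forced after the manuscript: the invoice, the memo, and the voucher.
That leaves the letter and the sample with no forced order relative to the manuscript — 2.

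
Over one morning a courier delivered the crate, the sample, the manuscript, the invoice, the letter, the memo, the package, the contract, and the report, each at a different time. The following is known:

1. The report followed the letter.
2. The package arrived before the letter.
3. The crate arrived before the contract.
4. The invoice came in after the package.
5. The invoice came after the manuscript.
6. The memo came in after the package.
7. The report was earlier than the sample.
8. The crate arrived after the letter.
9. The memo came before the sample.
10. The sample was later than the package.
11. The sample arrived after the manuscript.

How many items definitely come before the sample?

Directly stated before the sample: the manuscript, the memo, the package, and the report.
The letter reaches the sample via the letter → the report → the sample.
No chain forces the crate (or any of the others) ahead of the sample.
That's the letter, the manuscript, the memo, the package, and the report — 5 in all.

5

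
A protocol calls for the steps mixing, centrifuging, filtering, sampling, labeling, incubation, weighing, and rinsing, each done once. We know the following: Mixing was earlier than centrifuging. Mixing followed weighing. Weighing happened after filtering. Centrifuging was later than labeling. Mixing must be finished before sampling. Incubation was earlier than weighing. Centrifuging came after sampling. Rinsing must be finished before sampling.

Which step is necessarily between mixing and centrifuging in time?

Tracing the constraints gives mixing → sampling → centrifuging, so sampling sits after mixing and before centrifuging.
No other step is forced both after mixing and before centrifuging.

sampling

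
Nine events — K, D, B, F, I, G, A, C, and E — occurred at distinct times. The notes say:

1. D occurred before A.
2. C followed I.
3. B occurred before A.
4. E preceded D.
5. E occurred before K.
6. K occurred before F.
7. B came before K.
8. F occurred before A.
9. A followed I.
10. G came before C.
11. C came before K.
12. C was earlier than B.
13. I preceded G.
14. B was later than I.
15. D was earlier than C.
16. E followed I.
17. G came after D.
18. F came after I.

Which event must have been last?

A

Every other event has a chain of constraints placing it before A, so A is last.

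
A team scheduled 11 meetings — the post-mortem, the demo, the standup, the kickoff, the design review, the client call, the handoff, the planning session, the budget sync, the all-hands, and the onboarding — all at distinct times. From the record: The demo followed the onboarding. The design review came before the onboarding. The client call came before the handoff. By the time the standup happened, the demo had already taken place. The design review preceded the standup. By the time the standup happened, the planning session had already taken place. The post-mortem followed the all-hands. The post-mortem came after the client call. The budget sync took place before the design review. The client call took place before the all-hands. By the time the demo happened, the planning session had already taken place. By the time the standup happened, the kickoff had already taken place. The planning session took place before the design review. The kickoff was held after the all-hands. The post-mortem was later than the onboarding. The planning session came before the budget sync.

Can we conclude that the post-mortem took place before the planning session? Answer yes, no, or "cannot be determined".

Tracing the constraints gives the planning session → the design review → the onboarding → the post-mortem, so the planning session must come before the post-mortem.
That means the post-mortem cannot be before the planning session.

no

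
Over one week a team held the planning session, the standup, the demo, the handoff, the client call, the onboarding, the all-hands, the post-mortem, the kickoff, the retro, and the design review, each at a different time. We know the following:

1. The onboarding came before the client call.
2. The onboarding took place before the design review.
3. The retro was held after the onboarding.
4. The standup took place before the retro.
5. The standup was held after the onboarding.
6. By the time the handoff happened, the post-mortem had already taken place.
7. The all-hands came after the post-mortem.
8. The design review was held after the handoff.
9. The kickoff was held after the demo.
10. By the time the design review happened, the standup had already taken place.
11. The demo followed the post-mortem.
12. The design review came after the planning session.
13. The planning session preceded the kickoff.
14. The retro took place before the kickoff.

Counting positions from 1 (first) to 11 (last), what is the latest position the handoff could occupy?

10

The handoff must come before the design review — 1 meeting forced after it.
Everything else can be placed before the handoff in some valid order, so the handoff can sit as late as position 11 − 1 = 10.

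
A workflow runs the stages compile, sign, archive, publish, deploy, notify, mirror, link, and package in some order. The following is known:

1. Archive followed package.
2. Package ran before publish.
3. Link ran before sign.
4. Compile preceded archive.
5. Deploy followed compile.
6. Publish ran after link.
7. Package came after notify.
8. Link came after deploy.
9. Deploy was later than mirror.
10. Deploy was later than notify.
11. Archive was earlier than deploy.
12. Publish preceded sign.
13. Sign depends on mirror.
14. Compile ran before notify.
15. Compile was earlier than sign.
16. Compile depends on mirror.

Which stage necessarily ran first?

mirror

Mirror has a chain of constraints placing it before every other stage, so mirror must be first.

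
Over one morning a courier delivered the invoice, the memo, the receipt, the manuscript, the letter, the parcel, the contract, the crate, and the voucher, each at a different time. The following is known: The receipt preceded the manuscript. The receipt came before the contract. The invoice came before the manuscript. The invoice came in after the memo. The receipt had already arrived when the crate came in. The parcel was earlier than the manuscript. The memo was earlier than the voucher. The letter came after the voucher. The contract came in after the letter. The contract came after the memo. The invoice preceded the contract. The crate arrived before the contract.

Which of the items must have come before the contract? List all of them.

Directly stated before the contract: the crate, the invoice, the letter, the memo, and the receipt.
The voucher reaches the contract via the voucher → the letter → the contract.
No chain forces the parcel (or any of the others) ahead of the contract.

the crate, the invoice, the letter, the memo, the receipt, the voucher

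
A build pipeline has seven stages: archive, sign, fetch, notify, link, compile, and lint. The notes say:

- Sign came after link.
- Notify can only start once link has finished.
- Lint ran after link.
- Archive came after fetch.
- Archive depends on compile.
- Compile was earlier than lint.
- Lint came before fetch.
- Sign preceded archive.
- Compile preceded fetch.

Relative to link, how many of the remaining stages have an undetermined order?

1

Forced after link: archive, fetch, lint, notify, and sign.
That leaves compile with no forced order relative to link — 1.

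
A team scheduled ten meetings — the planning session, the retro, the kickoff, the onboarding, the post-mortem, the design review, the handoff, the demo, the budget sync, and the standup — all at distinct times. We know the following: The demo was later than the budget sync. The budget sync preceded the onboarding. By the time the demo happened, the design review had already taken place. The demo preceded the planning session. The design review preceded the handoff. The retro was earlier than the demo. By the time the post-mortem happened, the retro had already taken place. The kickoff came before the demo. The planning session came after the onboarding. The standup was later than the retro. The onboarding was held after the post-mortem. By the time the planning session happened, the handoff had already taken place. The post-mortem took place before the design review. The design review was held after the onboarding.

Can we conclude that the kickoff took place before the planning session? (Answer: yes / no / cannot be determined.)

Chain the constraints: the kickoff → the demo → the planning session. Each link is directly stated, so the kickoff comes before the planning session.

yes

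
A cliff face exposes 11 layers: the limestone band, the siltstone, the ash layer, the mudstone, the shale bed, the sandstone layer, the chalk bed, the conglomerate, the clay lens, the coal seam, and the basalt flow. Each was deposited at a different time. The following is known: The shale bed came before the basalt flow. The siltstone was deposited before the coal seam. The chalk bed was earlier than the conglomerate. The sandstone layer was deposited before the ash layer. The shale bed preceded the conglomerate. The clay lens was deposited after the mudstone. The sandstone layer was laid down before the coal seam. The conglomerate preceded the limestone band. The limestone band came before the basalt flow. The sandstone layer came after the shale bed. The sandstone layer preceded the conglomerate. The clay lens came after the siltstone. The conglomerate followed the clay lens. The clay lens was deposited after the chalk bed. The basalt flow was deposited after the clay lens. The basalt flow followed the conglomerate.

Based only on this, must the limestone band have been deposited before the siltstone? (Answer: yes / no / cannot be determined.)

no

Tracing the constraints gives the siltstone → the clay lens → the conglomerate → the limestone band, so the siltstone must come before the limestone band.
That means the limestone band cannot be before the siltstone.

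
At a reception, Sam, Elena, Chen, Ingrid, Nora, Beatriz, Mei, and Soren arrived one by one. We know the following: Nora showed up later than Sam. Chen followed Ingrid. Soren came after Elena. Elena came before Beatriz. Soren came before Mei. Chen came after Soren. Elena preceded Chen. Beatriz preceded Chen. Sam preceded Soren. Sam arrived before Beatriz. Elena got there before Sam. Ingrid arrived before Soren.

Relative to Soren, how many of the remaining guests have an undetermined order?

Forced before Soren: Elena, Ingrid, and Sam; forced after Soren: Chen and Mei.
That leaves Beatriz and Nora with no forced order relative to Soren — 2.

2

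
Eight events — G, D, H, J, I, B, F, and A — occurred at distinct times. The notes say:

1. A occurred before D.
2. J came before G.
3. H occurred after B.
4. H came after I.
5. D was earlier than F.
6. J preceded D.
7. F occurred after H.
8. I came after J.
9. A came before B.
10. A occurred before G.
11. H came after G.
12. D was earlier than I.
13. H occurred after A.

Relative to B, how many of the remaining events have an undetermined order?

Forced before B: A; forced after B: F and H.
That leaves D, G, I, and J with no forced order relative to B — 4.

4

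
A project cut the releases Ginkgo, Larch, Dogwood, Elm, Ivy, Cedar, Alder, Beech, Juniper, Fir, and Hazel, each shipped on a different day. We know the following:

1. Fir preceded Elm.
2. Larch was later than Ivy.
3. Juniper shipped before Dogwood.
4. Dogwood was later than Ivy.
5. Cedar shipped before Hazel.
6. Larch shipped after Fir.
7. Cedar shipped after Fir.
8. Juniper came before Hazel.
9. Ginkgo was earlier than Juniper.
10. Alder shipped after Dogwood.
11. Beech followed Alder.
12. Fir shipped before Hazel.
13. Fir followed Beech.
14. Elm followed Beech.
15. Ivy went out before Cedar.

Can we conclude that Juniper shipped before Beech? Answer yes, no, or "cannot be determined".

yes

Chain the constraints: Juniper → Dogwood → Alder → Beech. Each link is directly stated, so Juniper comes before Beech.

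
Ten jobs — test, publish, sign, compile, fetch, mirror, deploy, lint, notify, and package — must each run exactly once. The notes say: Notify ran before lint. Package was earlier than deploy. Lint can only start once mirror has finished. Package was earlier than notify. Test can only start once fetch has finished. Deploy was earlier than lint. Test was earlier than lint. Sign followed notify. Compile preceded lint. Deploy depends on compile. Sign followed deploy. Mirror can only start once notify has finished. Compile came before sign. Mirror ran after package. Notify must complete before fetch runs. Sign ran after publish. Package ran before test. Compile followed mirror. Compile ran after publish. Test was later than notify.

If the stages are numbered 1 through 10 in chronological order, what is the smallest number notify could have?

Package must come before notify — 1 forced predecessor.
Nothing else is forced ahead of notify, so its earliest slot is position 1 + 1 = 2.

2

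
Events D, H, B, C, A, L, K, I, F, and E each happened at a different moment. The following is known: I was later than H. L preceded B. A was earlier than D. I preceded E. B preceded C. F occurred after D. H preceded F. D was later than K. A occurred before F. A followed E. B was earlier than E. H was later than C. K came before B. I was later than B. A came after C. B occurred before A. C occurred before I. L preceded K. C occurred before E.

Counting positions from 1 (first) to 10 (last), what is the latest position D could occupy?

D must come before F — 1 event forced after it.
Everything else can be placed before D in some valid order, so D can sit as late as position 10 − 1 = 9.

9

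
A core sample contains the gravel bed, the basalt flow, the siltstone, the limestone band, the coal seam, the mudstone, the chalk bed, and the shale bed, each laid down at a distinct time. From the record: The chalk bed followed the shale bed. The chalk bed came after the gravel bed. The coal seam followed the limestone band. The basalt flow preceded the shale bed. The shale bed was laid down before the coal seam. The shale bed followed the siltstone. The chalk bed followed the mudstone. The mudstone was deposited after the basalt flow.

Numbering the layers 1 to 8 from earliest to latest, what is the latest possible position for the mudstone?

The mudstone must come before the chalk bed — 1 layer forced after it.
Everything else can be placed before the mudstone in some valid order, so the mudstone can sit as late as position 8 − 1 = 7.

7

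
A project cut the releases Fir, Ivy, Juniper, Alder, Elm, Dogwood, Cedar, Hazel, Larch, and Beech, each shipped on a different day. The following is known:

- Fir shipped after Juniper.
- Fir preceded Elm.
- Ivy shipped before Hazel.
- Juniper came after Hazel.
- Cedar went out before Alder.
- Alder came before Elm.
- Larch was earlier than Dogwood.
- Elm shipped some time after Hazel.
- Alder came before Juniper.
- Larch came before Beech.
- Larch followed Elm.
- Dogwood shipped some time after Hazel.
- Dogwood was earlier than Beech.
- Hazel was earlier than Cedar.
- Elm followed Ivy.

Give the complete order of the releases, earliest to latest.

Ivy, Hazel, Cedar, Alder, Juniper, Fir, Elm, Larch, Dogwood, Beech

The constraints fix every adjacent pair, so only one ordering works:
Ivy → Hazel → Cedar → Alder → Juniper → Fir → Elm → Larch → Dogwood → Beech.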